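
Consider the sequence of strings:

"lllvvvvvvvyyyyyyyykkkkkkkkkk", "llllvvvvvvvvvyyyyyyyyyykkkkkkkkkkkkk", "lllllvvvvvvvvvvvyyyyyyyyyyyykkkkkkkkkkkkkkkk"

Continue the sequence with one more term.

llllllvvvvvvvvvvvvvyyyyyyyyyyyyyykkkkkkkkkkkkkkkkkkk

Term n consists of n l's, followed by 2n+1 v's, followed by 2n+2 y's, followed by 3n+1 k's, where the shown terms are n = 3, 4, 5.
Setting n = 6 gives 6, 13, 14, 19 characters in each block.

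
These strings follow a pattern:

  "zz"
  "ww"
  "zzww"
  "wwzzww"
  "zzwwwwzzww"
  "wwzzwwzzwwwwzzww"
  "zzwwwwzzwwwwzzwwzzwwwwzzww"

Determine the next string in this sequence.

From term 3 onward, concatenate the second-to-last term with the last: zz·ww = zzww, ww·zzww = wwzzww, …
The next term joins wwzzwwzzwwwwzzww and zzwwwwzzwwwwzzwwzzwwwwzzww.

wwzzwwzzwwwwzzwwzzwwwwzzwwwwzzwwzzwwwwzzww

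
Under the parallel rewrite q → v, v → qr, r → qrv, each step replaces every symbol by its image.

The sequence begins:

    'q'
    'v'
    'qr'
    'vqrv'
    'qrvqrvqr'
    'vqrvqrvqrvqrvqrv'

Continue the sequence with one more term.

Replace each of the 16 characters of vqrvqrvqrvqrvqrv in place — qr v qrv qr v qrv qr v qrv qr v qrv qr v qrv qr — and concatenate.

qrvqrvqrvqrvqrvqrvqrvqrvqrvqrvqr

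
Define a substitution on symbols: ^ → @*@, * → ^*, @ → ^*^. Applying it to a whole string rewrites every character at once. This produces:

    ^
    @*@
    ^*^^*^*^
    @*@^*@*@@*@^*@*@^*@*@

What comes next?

^*^^*^*^@*@^*^*^^*^*^^*^^*^*^@*@^*^*^^*^*^@*@^*^*^^*^*^

Replace each of the 21 characters of @*@^*@*@@*@^*@*@^*@*@ in place — ^*^ ^* ^*^ @*@ ^* ^*^ ^* ^*^ ^*^ ^* ^*^ @*@ ^* ^*^ ^* ^*^ @*@ ^* ^*^ ^* ^*^ — and concatenate.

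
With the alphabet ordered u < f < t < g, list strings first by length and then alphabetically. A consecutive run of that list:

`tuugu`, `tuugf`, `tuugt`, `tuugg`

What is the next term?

The successor of tuugg increments the rightmost position that isn't already g and resets every position after it to u.

tufuu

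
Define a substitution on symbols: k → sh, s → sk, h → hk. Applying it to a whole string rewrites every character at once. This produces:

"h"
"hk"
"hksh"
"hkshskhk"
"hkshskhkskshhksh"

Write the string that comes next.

Rewriting the 16 symbols of hkshskhkskshhksh one by one yields hk sh sk hk sk sh hk sh sk sh sk hk hk sh sk hk; concatenated:

hkshskhkskshhkshskshskhkhkshskhk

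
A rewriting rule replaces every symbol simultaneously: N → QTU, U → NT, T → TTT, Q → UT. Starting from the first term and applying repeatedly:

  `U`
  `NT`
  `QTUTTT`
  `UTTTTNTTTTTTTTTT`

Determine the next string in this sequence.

Applying the rule to each of the 16 symbols of UTTTTNTTTTTTTTTT gives the pieces NT TTT TTT TTT TTT QTU TTT TTT TTT TTT TTT TTT TTT TTT TTT TTT, which concatenate to the answer.

NTTTTTTTTTTTTTQTUTTTTTTTTTTTTTTTTTTTTTTTTTTTTTT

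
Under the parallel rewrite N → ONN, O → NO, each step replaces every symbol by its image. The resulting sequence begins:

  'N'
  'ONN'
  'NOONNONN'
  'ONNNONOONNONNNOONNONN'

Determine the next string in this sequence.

Rewriting the 21 symbols of ONNNONOONNONNNOONNONN one by one yields NO ONN ONN ONN NO ONN NO NO ONN ONN NO ONN ONN ONN NO NO ONN ONN NO ONN ONN; concatenated:

NOONNONNONNNOONNNONOONNONNNOONNONNONNNONOONNONNNOONNONN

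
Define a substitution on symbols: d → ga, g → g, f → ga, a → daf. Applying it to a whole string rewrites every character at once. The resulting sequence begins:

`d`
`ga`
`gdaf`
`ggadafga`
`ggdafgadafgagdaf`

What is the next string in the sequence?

Rewriting the 16 symbols of ggdafgadafgagdaf one by one yields g g ga daf ga g daf ga daf ga g daf g ga daf ga; concatenated:

gggadafgagdafgadafgagdafggadafga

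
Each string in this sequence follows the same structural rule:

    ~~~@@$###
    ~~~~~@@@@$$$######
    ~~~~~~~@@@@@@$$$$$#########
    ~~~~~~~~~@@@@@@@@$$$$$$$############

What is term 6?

~~~~~~~~~~~~~@@@@@@@@@@@@$$$$$$$$$$$##################

Reading off run lengths: ~ runs 3, 5, 7, 9; @ runs 2, 4, 6, 8; $ runs 1, 3, 5, 7; # runs 3, 6, 9, 12 — each is linear in n (n = 1, 2, …).
Setting n = 6 gives 13, 12, 11, 18 characters in each block.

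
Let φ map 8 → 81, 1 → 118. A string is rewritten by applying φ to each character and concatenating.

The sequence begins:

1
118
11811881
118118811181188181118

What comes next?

φ(118118811181188181118) expands symbol-by-symbol to 118 118 81 118 118 81 81 118 118 118 81 118 118 81 81 118 81 118 118 118 81; joining the 21 pieces gives the next term.

1181188111811881811181181188111811881811188111811811881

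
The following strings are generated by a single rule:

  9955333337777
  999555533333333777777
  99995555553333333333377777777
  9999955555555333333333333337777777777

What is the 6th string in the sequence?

99999995555555555553333333333333333333377777777777777

Each string has the form 9^{n+1} 5^{2n} 3^{3n+2} 7^{2n+2} (n = 1, 2, …).
For term 6, n = 6, so the run lengths are 7, 12, 20, 14.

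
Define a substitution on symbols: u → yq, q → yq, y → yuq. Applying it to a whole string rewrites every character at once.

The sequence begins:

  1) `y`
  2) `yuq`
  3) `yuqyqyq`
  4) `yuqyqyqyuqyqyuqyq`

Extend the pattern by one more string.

Replace each of the 17 characters of yuqyqyqyuqyqyuqyq in place — yuq yq yq yuq yq yuq yq yuq yq yq yuq yq yuq yq yq yuq yq — and concatenate.

yuqyqyqyuqyqyuqyqyuqyqyqyuqyqyuqyqyqyuqyq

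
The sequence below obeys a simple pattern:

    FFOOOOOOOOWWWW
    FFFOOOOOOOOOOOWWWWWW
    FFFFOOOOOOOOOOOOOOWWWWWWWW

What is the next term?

FFFFFOOOOOOOOOOOOOOOOOWWWWWWWWWW

The n-th term is n F's then 3n+2 O's then 2n W's, where the shown terms are n = 2, 3, 4.
At n = 5 the blocks have lengths 5, 17, 10.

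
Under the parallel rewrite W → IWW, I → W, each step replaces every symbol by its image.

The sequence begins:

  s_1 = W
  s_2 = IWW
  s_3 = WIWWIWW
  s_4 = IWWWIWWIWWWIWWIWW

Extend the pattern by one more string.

Rewriting the 17 symbols of IWWWIWWIWWWIWWIWW one by one yields W IWW IWW IWW W IWW IWW W IWW IWW IWW W IWW IWW W IWW IWW; concatenated:

WIWWIWWIWWWIWWIWWWIWWIWWIWWWIWWIWWWIWWIWW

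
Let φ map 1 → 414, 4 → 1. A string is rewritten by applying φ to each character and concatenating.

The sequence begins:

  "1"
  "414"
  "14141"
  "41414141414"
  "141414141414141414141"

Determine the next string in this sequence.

4141414141414141414141414141414141414141414

Applying the rule to each of the 21 symbols of 141414141414141414141 gives the pieces 414 1 414 1 414 1 414 1 414 1 414 1 414 1 414 1 414 1 414 1 414, which concatenate to the answer.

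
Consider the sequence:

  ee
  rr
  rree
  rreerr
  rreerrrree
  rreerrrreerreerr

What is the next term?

This is a Fibonacci-style word recurrence s(k) = s(k−1)·s(k−2): e.g. rr·ee = rree.
The next term joins rreerrrreerreerr and rreerrrree.

rreerrrreerreerrrreerrrree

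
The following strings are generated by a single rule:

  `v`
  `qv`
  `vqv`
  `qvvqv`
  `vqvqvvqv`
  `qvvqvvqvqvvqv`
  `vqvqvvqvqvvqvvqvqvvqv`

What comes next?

qvvqvvqvqvvqvvqvqvvqvqvvqvvqvqvvqv

Each term (from the third on) is the two preceding terms concatenated in order: term 3 = v·qv = vqv.
So term 8 is qvvqvvqvqvvqv·vqvqvvqvqvvqvvqvqvvqv.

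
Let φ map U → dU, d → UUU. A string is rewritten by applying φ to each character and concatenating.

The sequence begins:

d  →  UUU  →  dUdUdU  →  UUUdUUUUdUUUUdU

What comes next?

dUdUdUUUUdUdUdUdUUUUdUdUdUdUUUUdU

φ(UUUdUUUUdUUUUdU) expands symbol-by-symbol to dU dU dU UUU dU dU dU dU UUU dU dU dU dU UUU dU; joining the 15 pieces gives the next term.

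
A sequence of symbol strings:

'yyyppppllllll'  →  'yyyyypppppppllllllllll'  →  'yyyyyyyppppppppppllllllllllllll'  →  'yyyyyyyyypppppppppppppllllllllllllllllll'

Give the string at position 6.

Term n consists of 2n-1 y's, followed by 3n-2 p's, followed by 4n-2 l's, where the shown terms are n = 2, 3, 4, 5.
Setting n = 7 gives 13, 19, 26 characters in each block.

yyyyyyyyyyyyypppppppppppppppppppllllllllllllllllllllllllll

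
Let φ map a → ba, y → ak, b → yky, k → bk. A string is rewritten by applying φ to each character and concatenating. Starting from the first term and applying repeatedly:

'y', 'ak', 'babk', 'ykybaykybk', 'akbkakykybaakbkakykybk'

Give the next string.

Rewriting the 22 symbols of akbkakykybaakbkakykybk one by one yields ba bk yky bk ba bk ak bk ak yky ba ba bk yky bk ba bk ak bk ak yky bk; concatenated:

babkykybkbabkakbkakykybababkykybkbabkakbkakykybk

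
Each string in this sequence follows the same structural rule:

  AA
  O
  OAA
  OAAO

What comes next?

OAAOOAA

Each term (from the third on) is the previous term followed by the one before it: term 3 = O·AA = OAA.
Continuing: OAAO · OAA gives term 5.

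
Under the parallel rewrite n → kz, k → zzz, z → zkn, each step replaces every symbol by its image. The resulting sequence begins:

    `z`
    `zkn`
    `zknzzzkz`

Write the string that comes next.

Rewriting each symbol of zknzzzkz: z→zkn, k→zzz, n→kz, z→zkn, z→zkn, z→zkn, k→zzz, z→zkn, which concatenates to zkn zzz kz zkn zkn zkn zzz zkn.

zknzzzkzzknzknzknzzzzkn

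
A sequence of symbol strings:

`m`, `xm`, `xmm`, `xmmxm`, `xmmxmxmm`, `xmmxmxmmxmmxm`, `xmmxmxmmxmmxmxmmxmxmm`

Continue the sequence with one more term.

xmmxmxmmxmmxmxmmxmxmmxmmxmxmmxmmxm

Each term (from the third on) is the previous term followed by the one before it: term 3 = xm·m = xmm.
So term 8 is xmmxmxmmxmmxmxmmxmxmm·xmmxmxmmxmmxm.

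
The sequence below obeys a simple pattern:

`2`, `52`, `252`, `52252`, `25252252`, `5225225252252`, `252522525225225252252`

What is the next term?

5225225252252252522525225225252252

Each term (from the third on) is the two preceding terms concatenated in order: term 3 = 2·52 = 252.
Continuing: 5225225252252 · 252522525225225252252 gives term 8.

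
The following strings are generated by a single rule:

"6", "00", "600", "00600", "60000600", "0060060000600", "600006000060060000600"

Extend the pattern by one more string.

0060060000600600006000060060000600

This is a Fibonacci-style word recurrence s(k) = s(k−2)·s(k−1): e.g. 6·00 = 600.
The next term joins 0060060000600 and 600006000060060000600.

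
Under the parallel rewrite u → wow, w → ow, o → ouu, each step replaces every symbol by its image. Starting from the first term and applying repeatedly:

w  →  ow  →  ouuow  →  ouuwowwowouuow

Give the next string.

Applying the rule to each of the 14 symbols of ouuwowwowouuow gives the pieces ouu wow wow ow ouu ow ow ouu ow ouu wow wow ouu ow, which concatenate to the answer.

ouuwowwowowouuowowouuowouuwowwowouuow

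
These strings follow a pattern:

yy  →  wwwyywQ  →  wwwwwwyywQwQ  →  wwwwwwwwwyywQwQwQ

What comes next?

Every step adds www to the front and wQ to the end of the previous string.
One more step from wwwwwwwwwyywQwQwQ gives the answer.

wwwwwwwwwwwwyywQwQwQwQ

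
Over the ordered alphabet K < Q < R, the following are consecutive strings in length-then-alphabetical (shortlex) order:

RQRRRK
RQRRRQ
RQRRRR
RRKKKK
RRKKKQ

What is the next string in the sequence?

RRKKKR

The successor of RRKKKQ increments the rightmost position that isn't already R and resets every position after it to K.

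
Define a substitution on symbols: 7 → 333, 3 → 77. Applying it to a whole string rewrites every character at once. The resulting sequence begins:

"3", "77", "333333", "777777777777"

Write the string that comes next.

Expanding 777777777777: 7→333, 7→333, 7→333, 7→333, 7→333, 7→333, 7→333, 7→333, 7→333, 7→333, 7→333, 7→333. Concatenated: 333 333 333 333 333 333 333 333 333 333 333 333.

333333333333333333333333333333333333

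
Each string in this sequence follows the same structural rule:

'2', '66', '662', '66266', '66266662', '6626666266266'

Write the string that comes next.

From term 3 onward, concatenate the last term with the second-to-last: 66·2 = 662, 662·66 = 66266, …
Continuing: 6626666266266 · 66266662 gives term 7.

662666626626666266662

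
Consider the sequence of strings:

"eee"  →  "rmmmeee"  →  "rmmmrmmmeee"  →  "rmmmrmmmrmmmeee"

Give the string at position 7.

Every step adds rmmm at the front: s(k+1) = rmmm·s(k).
From rmmmrmmmrmmmeee, 3 further steps: rmmmrmmmrmmmeee → rmmmrmmmrmmmrmmmeee → rmmmrmmmrmmmrmmmrmmmeee → (answer).

rmmmrmmmrmmmrmmmrmmmrmmmeee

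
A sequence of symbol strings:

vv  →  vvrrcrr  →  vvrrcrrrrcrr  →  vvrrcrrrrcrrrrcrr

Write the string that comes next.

vvrrcrrrrcrrrrcrrrrcrr

The strings grow by a fixed suffix rrcrr each time.
So the next term is vvrrcrrrrcrrrrcrr·rrcrr.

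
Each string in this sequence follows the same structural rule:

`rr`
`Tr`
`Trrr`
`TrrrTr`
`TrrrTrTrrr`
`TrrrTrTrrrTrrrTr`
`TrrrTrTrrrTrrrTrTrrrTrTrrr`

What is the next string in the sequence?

This is a Fibonacci-style word recurrence s(k) = s(k−1)·s(k−2): e.g. Tr·rr = Trrr.
Continuing: TrrrTrTrrrTrrrTrTrrrTrTrrr · TrrrTrTrrrTrrrTr gives term 8.

TrrrTrTrrrTrrrTrTrrrTrTrrrTrrrTrTrrrTrrrTr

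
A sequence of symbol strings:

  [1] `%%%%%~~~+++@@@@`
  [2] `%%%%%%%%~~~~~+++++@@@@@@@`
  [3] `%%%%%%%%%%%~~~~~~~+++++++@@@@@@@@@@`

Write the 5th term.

The n-th term is 3n-1 %'s then 2n-1 ~'s then 2n-1 +'s then 3n-2 @'s, where the shown terms are n = 2, 3, 4.
Setting n = 6 gives 17, 11, 11, 16 characters in each block.

%%%%%%%%%%%%%%%%%~~~~~~~~~~~+++++++++++@@@@@@@@@@@@@@@@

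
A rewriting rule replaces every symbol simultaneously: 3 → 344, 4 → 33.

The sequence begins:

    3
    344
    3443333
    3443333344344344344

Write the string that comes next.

Rewriting the 19 symbols of 3443333344344344344 one by one yields 344 33 33 344 344 344 344 344 33 33 344 33 33 344 33 33 344 33 33; concatenated:

34433333443443443443443333344333334433333443333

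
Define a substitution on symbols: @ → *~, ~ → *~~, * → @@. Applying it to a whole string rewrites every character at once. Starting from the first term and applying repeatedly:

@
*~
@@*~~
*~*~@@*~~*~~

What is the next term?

@@*~~@@*~~*~*~@@*~~*~~@@*~~*~~

Rewriting each symbol of *~*~@@*~~*~~: *→@@, ~→*~~, *→@@, ~→*~~, @→*~, @→*~, *→@@, ~→*~~, ~→*~~, *→@@, ~→*~~, ~→*~~, which concatenates to @@ *~~ @@ *~~ *~ *~ @@ *~~ *~~ @@ *~~ *~~.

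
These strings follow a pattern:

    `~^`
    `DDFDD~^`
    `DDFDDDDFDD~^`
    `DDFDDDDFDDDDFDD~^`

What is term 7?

DDFDDDDFDDDDFDDDDFDDDDFDDDDFDD~^

Every step adds DDFDD at the front: s(k+1) = DDFDD·s(k).
From DDFDDDDFDDDDFDD~^, 3 further steps: DDFDDDDFDDDDFDD~^ → DDFDDDDFDDDDFDDDDFDD~^ → DDFDDDDFDDDDFDDDDFDDDDFDD~^ → (answer).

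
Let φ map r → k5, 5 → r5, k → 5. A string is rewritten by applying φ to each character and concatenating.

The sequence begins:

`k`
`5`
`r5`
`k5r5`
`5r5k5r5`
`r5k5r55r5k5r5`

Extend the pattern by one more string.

k5r55r5k5r5r5k5r55r5k5r5

Applying the rule to each of the 13 symbols of r5k5r55r5k5r5 gives the pieces k5 r5 5 r5 k5 r5 r5 k5 r5 5 r5 k5 r5, which concatenate to the answer.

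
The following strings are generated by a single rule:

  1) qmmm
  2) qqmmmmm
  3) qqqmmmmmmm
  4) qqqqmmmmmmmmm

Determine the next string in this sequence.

Term n consists of n q's, followed by 2n+1 m's (n = 1, 2, …).
Setting n = 5 gives 5, 11 characters in each block.

qqqqqmmmmmmmmmmm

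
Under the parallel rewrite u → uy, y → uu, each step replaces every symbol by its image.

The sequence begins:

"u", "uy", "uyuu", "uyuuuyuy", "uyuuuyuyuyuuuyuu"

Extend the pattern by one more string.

φ(uyuuuyuyuyuuuyuu) expands symbol-by-symbol to uy uu uy uy uy uu uy uu uy uu uy uy uy uu uy uy; joining the 16 pieces gives the next term.

uyuuuyuyuyuuuyuuuyuuuyuyuyuuuyuy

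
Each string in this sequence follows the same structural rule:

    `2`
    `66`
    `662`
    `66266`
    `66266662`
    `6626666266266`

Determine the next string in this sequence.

From term 3 onward, concatenate the last term with the second-to-last: 66·2 = 662, 662·66 = 66266, …
The next term joins 6626666266266 and 66266662.

662666626626666266662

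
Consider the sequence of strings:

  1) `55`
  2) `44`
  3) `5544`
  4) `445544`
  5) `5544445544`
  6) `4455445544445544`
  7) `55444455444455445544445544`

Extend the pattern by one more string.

Each term (from the third on) is the two preceding terms concatenated in order: term 3 = 55·44 = 5544.
So term 8 is 4455445544445544·55444455444455445544445544.

445544554444554455444455444455445544445544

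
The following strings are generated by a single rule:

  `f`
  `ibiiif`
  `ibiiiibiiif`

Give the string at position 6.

ibiiiibiiiibiiiibiiiibiiif

Each term is the previous one with ibiii prepended.
From ibiiiibiiif, 3 further steps: ibiiiibiiif → ibiiiibiiiibiiif → ibiiiibiiiibiiiibiiif → (answer).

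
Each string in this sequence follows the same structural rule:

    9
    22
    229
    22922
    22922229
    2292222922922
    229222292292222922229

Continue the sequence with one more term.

2292222922922229222292292222922922

Each term (from the third on) is the previous term followed by the one before it: term 3 = 22·9 = 229.
Continuing: 229222292292222922229 · 2292222922922 gives term 8.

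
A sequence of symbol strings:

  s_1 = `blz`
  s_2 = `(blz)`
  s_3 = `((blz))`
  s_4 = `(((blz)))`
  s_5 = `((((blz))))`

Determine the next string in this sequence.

s(k+1) = (·s(k)·), so each term gains ( as a prefix and ) as a suffix.
So the next term is (·((((blz))))·).

(((((blz)))))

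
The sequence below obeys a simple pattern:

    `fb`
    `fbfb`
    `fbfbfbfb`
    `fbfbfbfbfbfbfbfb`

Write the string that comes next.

Every step duplicates the string.
Doubling fbfbfbfbfbfbfbfb:

fbfbfbfbfbfbfbfbfbfbfbfbfbfbfbfb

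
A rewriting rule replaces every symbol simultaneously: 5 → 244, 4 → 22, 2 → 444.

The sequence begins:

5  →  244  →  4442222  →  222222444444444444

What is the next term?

444444444444444444222222222222222222222222

Replace each of the 18 characters of 222222444444444444 in place — 444 444 444 444 444 444 22 22 22 22 22 22 22 22 22 22 22 22 — and concatenate.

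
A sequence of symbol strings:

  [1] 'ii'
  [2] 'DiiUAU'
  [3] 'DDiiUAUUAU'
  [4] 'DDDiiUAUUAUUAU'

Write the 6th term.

Each term wraps the previous one in D on the left and UAU on the right.
From DDDiiUAUUAUUAU, 2 further steps: DDDiiUAUUAUUAU → DDDDiiUAUUAUUAUUAU → (answer).

DDDDDiiUAUUAUUAUUAUUAU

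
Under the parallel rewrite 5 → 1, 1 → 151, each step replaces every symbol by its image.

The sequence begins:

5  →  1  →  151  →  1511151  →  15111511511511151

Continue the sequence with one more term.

15111511511511151151115115111511511511151

Applying the rule to each of the 17 symbols of 15111511511511151 gives the pieces 151 1 151 151 151 1 151 151 1 151 151 1 151 151 151 1 151, which concatenate to the answer.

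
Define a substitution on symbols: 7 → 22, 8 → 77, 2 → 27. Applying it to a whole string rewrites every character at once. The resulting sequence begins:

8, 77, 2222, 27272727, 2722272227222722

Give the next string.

φ(2722272227222722) expands symbol-by-symbol to 27 22 27 27 27 22 27 27 27 22 27 27 27 22 27 27; joining the 16 pieces gives the next term.

27222727272227272722272727222727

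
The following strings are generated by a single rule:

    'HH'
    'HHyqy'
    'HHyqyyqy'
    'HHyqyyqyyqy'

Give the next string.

HHyqyyqyyqyyqy

The strings grow by a fixed suffix yqy each time.
So the next term is HHyqyyqyyqy·yqy.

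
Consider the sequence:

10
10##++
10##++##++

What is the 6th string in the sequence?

Every step adds ##++ to the end: s(k+1) = s(k)·##++.
From 10##++##++, 3 further steps: 10##++##++ → 10##++##++##++ → 10##++##++##++##++ → (answer).

10##++##++##++##++##++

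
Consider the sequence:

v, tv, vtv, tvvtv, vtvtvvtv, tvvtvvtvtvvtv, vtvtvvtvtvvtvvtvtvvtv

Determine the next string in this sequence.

Each term (from the third on) is the two preceding terms concatenated in order: term 3 = v·tv = vtv.
So term 8 is tvvtvvtvtvvtv·vtvtvvtvtvvtvvtvtvvtv.

tvvtvvtvtvvtvvtvtvvtvtvvtvvtvtvvtv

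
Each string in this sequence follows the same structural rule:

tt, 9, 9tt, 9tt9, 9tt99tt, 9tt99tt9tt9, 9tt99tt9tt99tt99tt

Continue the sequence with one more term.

9tt99tt9tt99tt99tt9tt99tt9tt9

From term 3 onward, concatenate the last term with the second-to-last: 9·tt = 9tt, 9tt·9 = 9tt9, …
So term 8 is 9tt99tt9tt99tt99tt·9tt99tt9tt9.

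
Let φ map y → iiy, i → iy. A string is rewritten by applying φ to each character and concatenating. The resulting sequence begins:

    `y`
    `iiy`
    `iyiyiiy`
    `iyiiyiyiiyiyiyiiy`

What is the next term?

φ(iyiiyiyiiyiyiyiiy) expands symbol-by-symbol to iy iiy iy iy iiy iy iiy iy iy iiy iy iiy iy iiy iy iy iiy; joining the 17 pieces gives the next term.

iyiiyiyiyiiyiyiiyiyiyiiyiyiiyiyiiyiyiyiiy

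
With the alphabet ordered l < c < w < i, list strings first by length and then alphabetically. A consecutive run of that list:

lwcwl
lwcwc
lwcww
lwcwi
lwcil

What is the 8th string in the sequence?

Continuing the enumeration 3 steps past lwcil: lwcil → lwcic → lwciw → (answer).

lwcii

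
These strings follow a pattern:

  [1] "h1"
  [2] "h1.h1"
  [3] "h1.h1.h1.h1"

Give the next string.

h1.h1.h1.h1.h1.h1.h1.h1

s(k+1) = s(k)·.·s(k) — each term doubles the last with '.' between the halves.
So the next term is two copies of h1.h1.h1.h1 with '.' between the halves.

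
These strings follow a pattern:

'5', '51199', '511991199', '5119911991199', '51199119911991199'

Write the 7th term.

Each term is the previous one with 1199 appended.
From 51199119911991199, 2 further steps: 51199119911991199 → 511991199119911991199 → (answer).

5119911991199119911991199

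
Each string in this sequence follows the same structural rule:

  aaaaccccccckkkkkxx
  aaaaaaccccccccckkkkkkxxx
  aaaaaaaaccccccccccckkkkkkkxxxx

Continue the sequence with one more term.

aaaaaaaaaaccccccccccccckkkkkkkkxxxxx

Reading off run lengths: a runs 4, 6, 8; c runs 7, 9, 11; k runs 5, 6, 7; x runs 2, 3, 4 — each is linear in n, where the shown terms are n = 2, 3, 4.
Setting n = 5 gives 10, 13, 8, 5 characters in each block.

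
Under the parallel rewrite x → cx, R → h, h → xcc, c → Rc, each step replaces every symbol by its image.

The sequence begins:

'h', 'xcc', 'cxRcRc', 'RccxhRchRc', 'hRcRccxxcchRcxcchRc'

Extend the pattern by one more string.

Rewriting the 19 symbols of hRcRccxxcchRcxcchRc one by one yields xcc h Rc h Rc Rc cx cx Rc Rc xcc h Rc cx Rc Rc xcc h Rc; concatenated:

xcchRchRcRccxcxRcRcxcchRccxRcRcxcchRc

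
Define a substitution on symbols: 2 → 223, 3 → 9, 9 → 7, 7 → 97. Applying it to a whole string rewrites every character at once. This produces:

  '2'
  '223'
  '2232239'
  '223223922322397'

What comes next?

Applying the rule to each of the 15 symbols of 223223922322397 gives the pieces 223 223 9 223 223 9 7 223 223 9 223 223 9 7 97, which concatenate to the answer.

22322392232239722322392232239797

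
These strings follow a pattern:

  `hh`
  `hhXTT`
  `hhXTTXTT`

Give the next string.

hhXTTXTTXTT

Every step adds XTT to the end: s(k+1) = s(k)·XTT.
So the next term is hhXTTXTT·XTT.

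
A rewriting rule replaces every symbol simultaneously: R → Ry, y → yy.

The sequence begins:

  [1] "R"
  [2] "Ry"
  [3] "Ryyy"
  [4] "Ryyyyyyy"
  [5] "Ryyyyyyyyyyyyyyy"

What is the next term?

Ryyyyyyyyyyyyyyyyyyyyyyyyyyyyyyy

Applying the rule to each of the 16 symbols of Ryyyyyyyyyyyyyyy gives the pieces Ry yy yy yy yy yy yy yy yy yy yy yy yy yy yy yy, which concatenate to the answer.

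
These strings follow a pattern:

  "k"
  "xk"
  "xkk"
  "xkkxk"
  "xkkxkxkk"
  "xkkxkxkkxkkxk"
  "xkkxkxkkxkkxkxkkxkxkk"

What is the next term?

xkkxkxkkxkkxkxkkxkxkkxkkxkxkkxkkxk

This is a Fibonacci-style word recurrence s(k) = s(k−1)·s(k−2): e.g. xk·k = xkk.
Continuing: xkkxkxkkxkkxkxkkxkxkk · xkkxkxkkxkkxk gives term 8.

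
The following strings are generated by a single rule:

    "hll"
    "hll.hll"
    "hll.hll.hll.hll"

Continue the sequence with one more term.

s(k+1) = s(k)·.·s(k) — each term doubles the last with '.' between the halves.
So the next term is two copies of hll.hll.hll.hll with '.' between the halves.

hll.hll.hll.hll.hll.hll.hll.hll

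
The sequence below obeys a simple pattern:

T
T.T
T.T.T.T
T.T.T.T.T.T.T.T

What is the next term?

Each string is two copies of the previous one joined by '.'.
So the next term is two copies of T.T.T.T.T.T.T.T with '.' between the halves.

T.T.T.T.T.T.T.T.T.T.T.T.T.T.T.T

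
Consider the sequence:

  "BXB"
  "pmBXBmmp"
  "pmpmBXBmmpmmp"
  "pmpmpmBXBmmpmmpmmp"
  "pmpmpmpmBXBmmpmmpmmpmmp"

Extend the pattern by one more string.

pmpmpmpmpmBXBmmpmmpmmpmmpmmp

Each term wraps the previous one in pm on the left and mmp on the right.
So the next term is pm·pmpmpmpmBXBmmpmmpmmpmmp·mmp.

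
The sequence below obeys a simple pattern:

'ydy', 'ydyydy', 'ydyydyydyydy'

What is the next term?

Each string is two copies of the previous one concatenated.
So the next term is two copies of ydyydyydyydy.

ydyydyydyydyydyydyydyydy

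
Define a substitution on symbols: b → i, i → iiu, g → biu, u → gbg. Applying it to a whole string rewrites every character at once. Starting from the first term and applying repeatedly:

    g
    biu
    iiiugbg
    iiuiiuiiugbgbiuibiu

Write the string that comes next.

Rewriting the 19 symbols of iiuiiuiiugbgbiuibiu one by one yields iiu iiu gbg iiu iiu gbg iiu iiu gbg biu i biu i iiu gbg iiu i iiu gbg; concatenated:

iiuiiugbgiiuiiugbgiiuiiugbgbiuibiuiiiugbgiiuiiiugbg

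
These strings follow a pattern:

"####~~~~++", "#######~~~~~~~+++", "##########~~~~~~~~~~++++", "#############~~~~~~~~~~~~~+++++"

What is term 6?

Reading off run lengths: # runs 4, 7, 10, 13; ~ runs 4, 7, 10, 13; + runs 2, 3, 4, 5 — each is linear in n (n = 1, 2, …).
For term 6, n = 6, so the run lengths are 19, 19, 7.

###################~~~~~~~~~~~~~~~~~~~+++++++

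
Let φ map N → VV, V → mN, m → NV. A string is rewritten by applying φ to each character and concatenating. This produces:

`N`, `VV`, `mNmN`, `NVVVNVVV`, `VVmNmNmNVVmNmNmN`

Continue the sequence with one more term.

mNmNNVVVNVVVNVVVmNmNNVVVNVVVNVVV

Replace each of the 16 characters of VVmNmNmNVVmNmNmN in place — mN mN NV VV NV VV NV VV mN mN NV VV NV VV NV VV — and concatenate.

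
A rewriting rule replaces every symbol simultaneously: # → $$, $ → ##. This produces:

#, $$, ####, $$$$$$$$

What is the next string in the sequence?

################

Apply φ to $$$$$$$$ symbol by symbol: $→##, $→##, $→##, $→##, $→##, $→##, $→##, $→##; joined: ## ## ## ## ## ## ## ##.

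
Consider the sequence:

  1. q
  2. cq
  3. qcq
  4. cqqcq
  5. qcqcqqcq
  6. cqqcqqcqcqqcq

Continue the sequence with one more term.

qcqcqqcqcqqcqqcqcqqcq

Each term (from the third on) is the two preceding terms concatenated in order: term 3 = q·cq = qcq.
The next term joins qcqcqqcq and cqqcqqcqcqqcq.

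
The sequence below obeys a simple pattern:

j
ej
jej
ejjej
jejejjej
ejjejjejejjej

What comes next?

This is a Fibonacci-style word recurrence s(k) = s(k−2)·s(k−1): e.g. j·ej = jej.
So term 7 is jejejjej·ejjejjejejjej.

jejejjejejjejjejejjej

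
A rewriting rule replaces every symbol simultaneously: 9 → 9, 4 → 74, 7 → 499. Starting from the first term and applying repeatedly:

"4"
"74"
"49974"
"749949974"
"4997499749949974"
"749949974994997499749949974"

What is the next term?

φ(749949974994997499749949974) expands symbol-by-symbol to 499 74 9 9 74 9 9 499 74 9 9 74 9 9 499 74 9 9 499 74 9 9 74 9 9 499 74; joining the 27 pieces gives the next term.

499749974994997499749949974994997499749949974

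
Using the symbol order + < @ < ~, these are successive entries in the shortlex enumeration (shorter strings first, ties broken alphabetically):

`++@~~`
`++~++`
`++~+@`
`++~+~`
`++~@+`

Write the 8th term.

Stepping forward 3 times from ++~@+: ++~@+ → ++~@@ → ++~@~, then the target.

++~~+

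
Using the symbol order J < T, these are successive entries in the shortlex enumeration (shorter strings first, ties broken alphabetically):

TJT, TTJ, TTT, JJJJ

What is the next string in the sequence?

JJJT

The successor of JJJJ increments the rightmost position that isn't already T and resets every position after it to J.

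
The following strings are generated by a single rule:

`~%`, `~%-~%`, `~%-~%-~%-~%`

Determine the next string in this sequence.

s(k+1) = s(k)·-·s(k) — each term doubles the last with '-' between the halves.
One more doubling of ~%-~%-~%-~% gives the answer.

~%-~%-~%-~%-~%-~%-~%-~%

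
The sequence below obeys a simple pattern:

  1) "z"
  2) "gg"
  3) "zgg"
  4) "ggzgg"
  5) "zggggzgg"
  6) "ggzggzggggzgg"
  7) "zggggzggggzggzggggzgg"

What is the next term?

This is a Fibonacci-style word recurrence s(k) = s(k−2)·s(k−1): e.g. z·gg = zgg.
The next term joins ggzggzggggzgg and zggggzggggzggzggggzgg.

ggzggzggggzggzggggzggggzggzggggzgg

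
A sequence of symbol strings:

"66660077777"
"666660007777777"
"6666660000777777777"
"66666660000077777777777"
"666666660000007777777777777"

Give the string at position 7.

66666666660000000077777777777777777

Each string has the form 6^{n+2} 0^{n} 7^{2n+1}, where the shown terms are n = 2, 3, 4, 5, 6.
For term 7, n = 8, so the run lengths are 10, 8, 17.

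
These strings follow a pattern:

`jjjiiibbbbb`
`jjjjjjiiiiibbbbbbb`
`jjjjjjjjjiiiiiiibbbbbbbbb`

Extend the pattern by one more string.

Term n consists of 3n j's, followed by 2n+1 i's, followed by 2n+3 b's (n = 1, 2, …).
At n = 4 the blocks have lengths 12, 9, 11.

jjjjjjjjjjjjiiiiiiiiibbbbbbbbbbb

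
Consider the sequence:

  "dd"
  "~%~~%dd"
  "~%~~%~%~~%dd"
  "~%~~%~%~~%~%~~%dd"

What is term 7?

~%~~%~%~~%~%~~%~%~~%~%~~%~%~~%dd

The strings grow by a fixed prefix ~%~~% each time.
From ~%~~%~%~~%~%~~%dd, 3 further steps: ~%~~%~%~~%~%~~%dd → ~%~~%~%~~%~%~~%~%~~%dd → ~%~~%~%~~%~%~~%~%~~%~%~~%dd → (answer).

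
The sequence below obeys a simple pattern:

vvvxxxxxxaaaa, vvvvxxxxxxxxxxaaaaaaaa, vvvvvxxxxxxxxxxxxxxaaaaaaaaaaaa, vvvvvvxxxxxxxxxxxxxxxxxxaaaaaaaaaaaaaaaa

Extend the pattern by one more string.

The n-th term is n+2 v's then 4n+2 x's then 4n a's (n = 1, 2, …).
At n = 5 the blocks have lengths 7, 22, 20.

vvvvvvvxxxxxxxxxxxxxxxxxxxxxxaaaaaaaaaaaaaaaaaaaa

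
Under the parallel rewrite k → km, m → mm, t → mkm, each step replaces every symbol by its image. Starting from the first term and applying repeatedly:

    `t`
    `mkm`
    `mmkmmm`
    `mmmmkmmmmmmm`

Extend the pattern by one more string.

Expanding mmmmkmmmmmmm: m→mm, m→mm, m→mm, m→mm, k→km, m→mm, m→mm, m→mm, m→mm, m→mm, m→mm, m→mm. Concatenated: mm mm mm mm km mm mm mm mm mm mm mm.

mmmmmmmmkmmmmmmmmmmmmmmm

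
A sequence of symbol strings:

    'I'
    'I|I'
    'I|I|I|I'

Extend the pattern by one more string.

s(k+1) = s(k)·|·s(k) — each term doubles the last with '|' between the halves.
Doubling I|I|I|I with '|' between the halves:

I|I|I|I|I|I|I|I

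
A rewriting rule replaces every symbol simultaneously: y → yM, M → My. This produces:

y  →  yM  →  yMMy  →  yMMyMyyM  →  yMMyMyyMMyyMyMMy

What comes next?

yMMyMyyMMyyMyMMyMyyMyMMyyMMyMyyM

Replace each of the 16 characters of yMMyMyyMMyyMyMMy in place — yM My My yM My yM yM My My yM yM My yM My My yM — and concatenate.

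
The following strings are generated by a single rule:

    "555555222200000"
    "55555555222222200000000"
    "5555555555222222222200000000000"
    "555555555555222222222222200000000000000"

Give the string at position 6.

5555555555555555222222222222222222200000000000000000000

Reading off run lengths: 5 runs 6, 8, 10, 12; 2 runs 4, 7, 10, 13; 0 runs 5, 8, 11, 14 — each is linear in n, where the shown terms are n = 2, 3, 4, 5.
Setting n = 7 gives 16, 19, 20 characters in each block.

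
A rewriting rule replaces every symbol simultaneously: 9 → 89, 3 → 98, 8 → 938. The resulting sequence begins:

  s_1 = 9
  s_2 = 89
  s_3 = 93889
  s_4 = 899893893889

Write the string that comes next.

93889899388998938899893893889

Expanding 899893893889: 8→938, 9→89, 9→89, 8→938, 9→89, 3→98, 8→938, 9→89, 3→98, 8→938, 8→938, 9→89. Concatenated: 938 89 89 938 89 98 938 89 98 938 938 89.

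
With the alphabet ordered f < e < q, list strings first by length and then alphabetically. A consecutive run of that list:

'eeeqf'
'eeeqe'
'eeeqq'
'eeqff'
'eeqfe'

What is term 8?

eeqee

Continuing the enumeration 3 steps past eeqfe: eeqfe → eeqfq → eeqef → (answer).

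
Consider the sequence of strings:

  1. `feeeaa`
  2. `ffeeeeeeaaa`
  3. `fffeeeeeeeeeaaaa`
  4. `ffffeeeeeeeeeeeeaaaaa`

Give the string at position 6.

ffffffeeeeeeeeeeeeeeeeeeaaaaaaa

Reading off run lengths: f runs 1, 2, 3, 4; e runs 3, 6, 9, 12; a runs 2, 3, 4, 5 — each is linear in n (n = 1, 2, …).
At n = 6 the blocks have lengths 6, 18, 7.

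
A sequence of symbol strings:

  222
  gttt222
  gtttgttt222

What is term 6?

The strings grow by a fixed prefix gttt each time.
From gtttgttt222, 3 further steps: gtttgttt222 → gtttgtttgttt222 → gtttgtttgtttgttt222 → (answer).

gtttgtttgtttgtttgttt222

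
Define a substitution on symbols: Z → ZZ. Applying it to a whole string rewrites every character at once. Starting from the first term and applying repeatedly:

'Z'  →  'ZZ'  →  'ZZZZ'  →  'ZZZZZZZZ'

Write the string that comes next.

Apply φ to ZZZZZZZZ symbol by symbol: Z→ZZ, Z→ZZ, Z→ZZ, Z→ZZ, Z→ZZ, Z→ZZ, Z→ZZ, Z→ZZ; joined: ZZ ZZ ZZ ZZ ZZ ZZ ZZ ZZ.

ZZZZZZZZZZZZZZZZ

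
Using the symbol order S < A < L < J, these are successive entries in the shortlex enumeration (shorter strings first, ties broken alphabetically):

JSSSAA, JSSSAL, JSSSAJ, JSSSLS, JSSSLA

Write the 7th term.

Advancing 2 positions from JSSSLA through JSSSLA → JSSSLL reaches term 7.

JSSSLJ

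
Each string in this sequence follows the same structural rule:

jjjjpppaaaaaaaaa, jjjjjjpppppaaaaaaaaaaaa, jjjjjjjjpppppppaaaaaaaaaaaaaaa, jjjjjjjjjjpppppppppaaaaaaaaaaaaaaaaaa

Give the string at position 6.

jjjjjjjjjjjjjjpppppppppppppaaaaaaaaaaaaaaaaaaaaaaaa

Term n consists of 2n j's, followed by 2n-1 p's, followed by 3n+3 a's, where the shown terms are n = 2, 3, 4, 5.
At n = 7 the blocks have lengths 14, 13, 24.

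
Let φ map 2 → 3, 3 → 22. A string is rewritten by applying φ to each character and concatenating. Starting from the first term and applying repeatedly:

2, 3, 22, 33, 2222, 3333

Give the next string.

Apply φ to 3333 symbol by symbol: 3→22, 3→22, 3→22, 3→22; joined: 22 22 22 22.

22222222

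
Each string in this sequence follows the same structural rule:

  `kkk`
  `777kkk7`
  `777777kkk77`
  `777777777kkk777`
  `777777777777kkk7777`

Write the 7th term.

777777777777777777kkk777777

Each term wraps the previous one in 777 on the left and 7 on the right.
From 777777777777kkk7777, 2 further steps: 777777777777kkk7777 → 777777777777777kkk77777 → (answer).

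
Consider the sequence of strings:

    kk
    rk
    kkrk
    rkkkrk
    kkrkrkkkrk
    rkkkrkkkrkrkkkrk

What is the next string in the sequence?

Each term (from the third on) is the two preceding terms concatenated in order: term 3 = kk·rk = kkrk.
Continuing: kkrkrkkkrk · rkkkrkkkrkrkkkrk gives term 7.

kkrkrkkkrkrkkkrkkkrkrkkkrk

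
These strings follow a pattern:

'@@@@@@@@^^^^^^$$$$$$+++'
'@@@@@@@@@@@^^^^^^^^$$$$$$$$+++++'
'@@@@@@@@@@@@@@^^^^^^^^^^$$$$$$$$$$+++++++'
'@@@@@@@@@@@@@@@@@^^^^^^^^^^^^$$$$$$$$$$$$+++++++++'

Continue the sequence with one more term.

The n-th term is 3n+2 @'s then 2n+2 ^'s then 2n+2 $'s then 2n-1 +'s, where the shown terms are n = 2, 3, 4, 5.
For the next term, n = 6, so the run lengths are 20, 14, 14, 11.

@@@@@@@@@@@@@@@@@@@@^^^^^^^^^^^^^^$$$$$$$$$$$$$$+++++++++++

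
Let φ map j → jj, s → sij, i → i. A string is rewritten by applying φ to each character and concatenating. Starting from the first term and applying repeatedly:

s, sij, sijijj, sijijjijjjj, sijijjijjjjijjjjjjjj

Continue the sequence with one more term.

sijijjijjjjijjjjjjjjijjjjjjjjjjjjjjjj

Applying the rule to each of the 20 symbols of sijijjijjjjijjjjjjjj gives the pieces sij i jj i jj jj i jj jj jj jj i jj jj jj jj jj jj jj jj, which concatenate to the answer.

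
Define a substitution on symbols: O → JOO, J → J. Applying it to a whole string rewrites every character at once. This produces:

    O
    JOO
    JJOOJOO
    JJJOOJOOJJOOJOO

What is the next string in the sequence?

Applying the rule to each of the 15 symbols of JJJOOJOOJJOOJOO gives the pieces J J J JOO JOO J JOO JOO J J JOO JOO J JOO JOO, which concatenate to the answer.

JJJJOOJOOJJOOJOOJJJOOJOOJJOOJOO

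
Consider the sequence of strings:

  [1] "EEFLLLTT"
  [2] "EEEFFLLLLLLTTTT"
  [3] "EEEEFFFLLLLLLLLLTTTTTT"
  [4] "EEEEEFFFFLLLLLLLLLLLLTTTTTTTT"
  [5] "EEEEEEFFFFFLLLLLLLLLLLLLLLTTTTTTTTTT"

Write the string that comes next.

The n-th term is n+1 E's then n F's then 3n L's then 2n T's (n = 1, 2, …).
Setting n = 6 gives 7, 6, 18, 12 characters in each block.

EEEEEEEFFFFFFLLLLLLLLLLLLLLLLLLTTTTTTTTTTTT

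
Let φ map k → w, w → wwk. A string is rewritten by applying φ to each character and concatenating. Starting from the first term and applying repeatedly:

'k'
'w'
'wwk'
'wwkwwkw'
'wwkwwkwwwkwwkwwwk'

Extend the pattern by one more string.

φ(wwkwwkwwwkwwkwwwk) expands symbol-by-symbol to wwk wwk w wwk wwk w wwk wwk wwk w wwk wwk w wwk wwk wwk w; joining the 17 pieces gives the next term.

wwkwwkwwwkwwkwwwkwwkwwkwwwkwwkwwwkwwkwwkw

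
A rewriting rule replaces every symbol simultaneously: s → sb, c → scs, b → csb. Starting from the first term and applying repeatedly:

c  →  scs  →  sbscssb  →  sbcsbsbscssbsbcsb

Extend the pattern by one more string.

Applying the rule to each of the 17 symbols of sbcsbsbscssbsbcsb gives the pieces sb csb scs sb csb sb csb sb scs sb sb csb sb csb scs sb csb, which concatenate to the answer.

sbcsbscssbcsbsbcsbsbscssbsbcsbsbcsbscssbcsb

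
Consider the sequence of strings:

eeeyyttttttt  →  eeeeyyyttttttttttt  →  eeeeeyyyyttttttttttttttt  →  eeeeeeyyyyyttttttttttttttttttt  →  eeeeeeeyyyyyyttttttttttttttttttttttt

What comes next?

The n-th term is n+1 e's then n y's then 4n-1 t's, where the shown terms are n = 2, 3, 4, 5, 6.
Setting n = 7 gives 8, 7, 27 characters in each block.

eeeeeeeeyyyyyyyttttttttttttttttttttttttttt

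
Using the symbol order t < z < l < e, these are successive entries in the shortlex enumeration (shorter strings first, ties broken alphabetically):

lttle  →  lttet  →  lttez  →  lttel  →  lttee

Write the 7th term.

ltztz

Continuing the enumeration 2 steps past lttee: lttee → ltztt → (answer).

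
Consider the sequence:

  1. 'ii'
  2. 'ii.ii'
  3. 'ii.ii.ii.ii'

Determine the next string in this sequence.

Every step duplicates the string with '.' between the halves.
So the next term is two copies of ii.ii.ii.ii with '.' between the halves.

ii.ii.ii.ii.ii.ii.ii.ii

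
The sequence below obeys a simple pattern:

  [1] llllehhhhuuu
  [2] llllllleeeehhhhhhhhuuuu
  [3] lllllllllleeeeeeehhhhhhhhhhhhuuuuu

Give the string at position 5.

lllllllllllllllleeeeeeeeeeeeehhhhhhhhhhhhhhhhhhhhuuuuuuu

Term n consists of 3n+1 l's, followed by 3n-2 e's, followed by 4n h's, followed by n+2 u's (n = 1, 2, …).
Setting n = 5 gives 16, 13, 20, 7 characters in each block.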